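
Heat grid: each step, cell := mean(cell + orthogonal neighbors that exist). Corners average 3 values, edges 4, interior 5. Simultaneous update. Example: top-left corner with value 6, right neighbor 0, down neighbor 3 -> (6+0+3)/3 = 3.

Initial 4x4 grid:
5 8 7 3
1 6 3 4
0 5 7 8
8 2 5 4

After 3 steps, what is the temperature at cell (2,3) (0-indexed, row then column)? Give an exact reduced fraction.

Step 1: cell (2,3) = 23/4
Step 2: cell (2,3) = 1291/240
Step 3: cell (2,3) = 7493/1440
Full grid after step 3:
  10021/2160 7247/1440 37051/7200 2761/540
  757/180 28207/6000 3803/750 36601/7200
  1787/450 6587/1500 30277/6000 7493/1440
  209/54 1006/225 889/180 11431/2160

Answer: 7493/1440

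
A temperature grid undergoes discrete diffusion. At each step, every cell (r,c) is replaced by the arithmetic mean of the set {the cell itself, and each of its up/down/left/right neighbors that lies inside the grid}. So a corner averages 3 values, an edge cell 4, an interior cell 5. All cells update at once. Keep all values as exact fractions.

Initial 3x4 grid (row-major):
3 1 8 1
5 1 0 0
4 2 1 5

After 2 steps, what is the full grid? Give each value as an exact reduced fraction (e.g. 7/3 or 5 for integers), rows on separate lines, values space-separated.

Answer: 19/6 211/80 43/16 7/3
703/240 123/50 49/25 17/8
107/36 71/30 2 11/6

Derivation:
After step 1:
  3 13/4 5/2 3
  13/4 9/5 2 3/2
  11/3 2 2 2
After step 2:
  19/6 211/80 43/16 7/3
  703/240 123/50 49/25 17/8
  107/36 71/30 2 11/6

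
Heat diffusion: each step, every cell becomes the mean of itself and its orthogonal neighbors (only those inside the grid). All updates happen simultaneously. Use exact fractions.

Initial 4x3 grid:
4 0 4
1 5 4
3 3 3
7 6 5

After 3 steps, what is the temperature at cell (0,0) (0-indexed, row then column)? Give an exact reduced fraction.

Step 1: cell (0,0) = 5/3
Step 2: cell (0,0) = 49/18
Step 3: cell (0,0) = 361/135
Full grid after step 3:
  361/135 43177/14400 1639/540
  23251/7200 18953/6000 25351/7200
  27521/7200 8071/2000 28321/7200
  487/108 7153/1600 485/108

Answer: 361/135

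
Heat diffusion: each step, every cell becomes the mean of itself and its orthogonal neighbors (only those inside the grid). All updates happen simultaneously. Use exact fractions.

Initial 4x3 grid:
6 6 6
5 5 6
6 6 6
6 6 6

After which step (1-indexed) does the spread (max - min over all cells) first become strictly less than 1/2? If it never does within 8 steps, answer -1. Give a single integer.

Step 1: max=6, min=11/2, spread=1/2
Step 2: max=6, min=1351/240, spread=89/240
  -> spread < 1/2 first at step 2
Step 3: max=1427/240, min=766/135, spread=587/2160
Step 4: max=14207/2400, min=737783/129600, spread=5879/25920
Step 5: max=19888/3375, min=44458447/7776000, spread=272701/1555200
Step 6: max=76150753/12960000, min=2674904033/466560000, spread=2660923/18662400
Step 7: max=506385203/86400000, min=160903070947/27993600000, spread=126629393/1119744000
Step 8: max=272945816693/46656000000, min=9672080800073/1679616000000, spread=1231748807/13436928000

Answer: 2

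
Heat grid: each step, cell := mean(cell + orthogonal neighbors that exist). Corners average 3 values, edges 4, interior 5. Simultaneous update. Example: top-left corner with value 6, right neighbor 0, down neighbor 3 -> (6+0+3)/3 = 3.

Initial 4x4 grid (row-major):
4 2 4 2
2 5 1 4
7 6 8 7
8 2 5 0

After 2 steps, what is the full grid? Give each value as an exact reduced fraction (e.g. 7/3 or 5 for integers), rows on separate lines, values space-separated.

Answer: 131/36 89/30 103/30 109/36
967/240 429/100 15/4 959/240
1291/240 126/25 239/50 353/80
50/9 76/15 23/5 25/6

Derivation:
After step 1:
  8/3 15/4 9/4 10/3
  9/2 16/5 22/5 7/2
  23/4 28/5 27/5 19/4
  17/3 21/4 15/4 4
After step 2:
  131/36 89/30 103/30 109/36
  967/240 429/100 15/4 959/240
  1291/240 126/25 239/50 353/80
  50/9 76/15 23/5 25/6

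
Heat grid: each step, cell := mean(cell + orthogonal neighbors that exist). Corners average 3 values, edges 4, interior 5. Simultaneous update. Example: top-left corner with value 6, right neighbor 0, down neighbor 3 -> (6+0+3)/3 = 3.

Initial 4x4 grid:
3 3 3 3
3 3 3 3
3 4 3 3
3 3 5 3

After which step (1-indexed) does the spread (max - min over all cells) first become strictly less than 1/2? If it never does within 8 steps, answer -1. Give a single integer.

Step 1: max=15/4, min=3, spread=3/4
Step 2: max=871/240, min=3, spread=151/240
Step 3: max=7441/2160, min=3, spread=961/2160
  -> spread < 1/2 first at step 3
Step 4: max=736531/216000, min=2437/800, spread=78541/216000
Step 5: max=6522121/1944000, min=33187/10800, spread=548461/1944000
Step 6: max=647350741/194400000, min=417599/135000, spread=46008181/194400000
Step 7: max=5781418681/1749600000, min=1007581553/324000000, spread=851195737/4374000000
Step 8: max=575244946561/174960000000, min=1899048059/607500000, spread=28319105569/174960000000

Answer: 3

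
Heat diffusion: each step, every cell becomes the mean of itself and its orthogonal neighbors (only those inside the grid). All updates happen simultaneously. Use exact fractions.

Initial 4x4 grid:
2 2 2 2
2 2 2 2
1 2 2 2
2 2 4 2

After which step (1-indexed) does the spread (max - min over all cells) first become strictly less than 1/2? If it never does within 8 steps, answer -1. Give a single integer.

Answer: 4

Derivation:
Step 1: max=8/3, min=5/3, spread=1
Step 2: max=151/60, min=209/120, spread=31/40
Step 3: max=1291/540, min=2233/1200, spread=5723/10800
Step 4: max=37153/16200, min=20693/10800, spread=12227/32400
  -> spread < 1/2 first at step 4
Step 5: max=1099267/486000, min=417923/216000, spread=635761/1944000
Step 6: max=8079679/3645000, min=756611/388800, spread=7891607/29160000
Step 7: max=958556611/437400000, min=22901651/11664000, spread=199489397/874800000
Step 8: max=14214341339/6561000000, min=17276580623/8748000000, spread=5027623487/26244000000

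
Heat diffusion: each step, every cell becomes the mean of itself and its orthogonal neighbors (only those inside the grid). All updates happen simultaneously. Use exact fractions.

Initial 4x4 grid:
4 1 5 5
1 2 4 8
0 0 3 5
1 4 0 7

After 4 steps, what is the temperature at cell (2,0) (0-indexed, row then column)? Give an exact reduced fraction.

Step 1: cell (2,0) = 1/2
Step 2: cell (2,0) = 343/240
Step 3: cell (2,0) = 9973/7200
Step 4: cell (2,0) = 380887/216000
Full grid after step 4:
  4153/1800 13441/4800 280271/72000 24137/5400
  5557/2880 7931/3000 53477/15000 321341/72000
  380887/216000 9859/4500 6337/1875 289741/72000
  3239/2025 477097/216000 218051/72000 10379/2700

Answer: 380887/216000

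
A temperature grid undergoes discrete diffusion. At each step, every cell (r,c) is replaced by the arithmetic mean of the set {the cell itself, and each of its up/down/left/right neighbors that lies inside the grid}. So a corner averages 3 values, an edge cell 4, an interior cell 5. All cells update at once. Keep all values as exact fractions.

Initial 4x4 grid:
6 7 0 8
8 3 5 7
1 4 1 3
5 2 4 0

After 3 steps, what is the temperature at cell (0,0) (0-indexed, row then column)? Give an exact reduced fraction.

Answer: 238/45

Derivation:
Step 1: cell (0,0) = 7
Step 2: cell (0,0) = 31/6
Step 3: cell (0,0) = 238/45
Full grid after step 3:
  238/45 5603/1200 389/80 183/40
  5353/1200 574/125 3909/1000 263/60
  587/144 9857/3000 1307/375 2851/900
  3491/1080 29/9 1163/450 389/135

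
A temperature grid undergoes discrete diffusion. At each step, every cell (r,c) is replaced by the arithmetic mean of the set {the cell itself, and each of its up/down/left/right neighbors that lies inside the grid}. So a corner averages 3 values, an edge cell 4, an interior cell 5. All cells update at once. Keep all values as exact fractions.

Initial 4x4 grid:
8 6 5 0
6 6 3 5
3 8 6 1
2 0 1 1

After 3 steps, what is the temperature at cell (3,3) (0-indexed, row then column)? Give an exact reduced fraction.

Step 1: cell (3,3) = 1
Step 2: cell (3,3) = 25/12
Step 3: cell (3,3) = 1691/720
Full grid after step 3:
  12613/2160 39199/7200 30911/7200 1585/432
  1217/225 30223/6000 25511/6000 5909/1800
  3899/900 4919/1200 6841/2000 1777/600
  7201/2160 22567/7200 2191/800 1691/720

Answer: 1691/720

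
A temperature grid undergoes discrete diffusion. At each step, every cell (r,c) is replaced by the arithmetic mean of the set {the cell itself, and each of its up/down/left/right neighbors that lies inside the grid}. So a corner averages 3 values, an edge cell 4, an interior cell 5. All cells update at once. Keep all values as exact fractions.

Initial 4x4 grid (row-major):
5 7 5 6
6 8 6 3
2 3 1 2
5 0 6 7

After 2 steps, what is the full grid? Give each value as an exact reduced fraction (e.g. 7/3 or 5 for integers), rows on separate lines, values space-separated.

Answer: 35/6 97/16 1291/240 179/36
85/16 249/50 489/100 503/120
863/240 199/50 71/20 161/40
59/18 91/30 39/10 47/12

Derivation:
After step 1:
  6 25/4 6 14/3
  21/4 6 23/5 17/4
  4 14/5 18/5 13/4
  7/3 7/2 7/2 5
After step 2:
  35/6 97/16 1291/240 179/36
  85/16 249/50 489/100 503/120
  863/240 199/50 71/20 161/40
  59/18 91/30 39/10 47/12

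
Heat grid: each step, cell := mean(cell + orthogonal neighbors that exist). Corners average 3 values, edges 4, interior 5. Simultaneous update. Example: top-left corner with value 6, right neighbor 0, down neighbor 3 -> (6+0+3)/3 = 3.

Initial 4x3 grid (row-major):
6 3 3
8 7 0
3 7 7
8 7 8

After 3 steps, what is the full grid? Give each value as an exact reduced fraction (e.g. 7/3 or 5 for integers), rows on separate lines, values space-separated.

After step 1:
  17/3 19/4 2
  6 5 17/4
  13/2 31/5 11/2
  6 15/2 22/3
After step 2:
  197/36 209/48 11/3
  139/24 131/25 67/16
  247/40 307/50 1397/240
  20/3 811/120 61/9
After step 3:
  2249/432 67439/14400 293/72
  20411/3600 3857/750 3783/800
  929/150 36161/6000 41267/7200
  98/15 47417/7200 13937/2160

Answer: 2249/432 67439/14400 293/72
20411/3600 3857/750 3783/800
929/150 36161/6000 41267/7200
98/15 47417/7200 13937/2160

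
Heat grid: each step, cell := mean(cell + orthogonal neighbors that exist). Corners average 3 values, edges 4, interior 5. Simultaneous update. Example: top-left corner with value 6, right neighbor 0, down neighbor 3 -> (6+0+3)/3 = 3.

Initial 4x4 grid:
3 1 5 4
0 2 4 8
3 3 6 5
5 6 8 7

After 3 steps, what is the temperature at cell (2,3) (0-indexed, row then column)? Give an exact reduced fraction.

Step 1: cell (2,3) = 13/2
Step 2: cell (2,3) = 1417/240
Step 3: cell (2,3) = 42547/7200
Full grid after step 3:
  58/27 4249/1440 28117/7200 527/108
  3799/1440 2347/750 6799/1500 36907/7200
  24427/7200 3167/750 7651/1500 42547/7200
  116/27 35017/7200 42097/7200 3343/540

Answer: 42547/7200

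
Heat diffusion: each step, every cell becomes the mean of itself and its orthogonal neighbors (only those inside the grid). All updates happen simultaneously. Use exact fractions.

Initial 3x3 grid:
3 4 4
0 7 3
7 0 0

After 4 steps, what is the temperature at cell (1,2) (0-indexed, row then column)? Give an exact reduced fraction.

Answer: 1317461/432000

Derivation:
Step 1: cell (1,2) = 7/2
Step 2: cell (1,2) = 329/120
Step 3: cell (1,2) = 23413/7200
Step 4: cell (1,2) = 1317461/432000
Full grid after step 4:
  449041/129600 479237/144000 110429/32400
  2735047/864000 1180039/360000 1317461/432000
  404341/129600 1248961/432000 16009/5400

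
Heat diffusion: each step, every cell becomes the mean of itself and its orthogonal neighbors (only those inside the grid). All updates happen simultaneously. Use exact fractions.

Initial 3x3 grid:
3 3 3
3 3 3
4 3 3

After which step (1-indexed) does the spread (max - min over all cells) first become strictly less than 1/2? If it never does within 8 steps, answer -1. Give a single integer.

Answer: 1

Derivation:
Step 1: max=10/3, min=3, spread=1/3
  -> spread < 1/2 first at step 1
Step 2: max=59/18, min=3, spread=5/18
Step 3: max=689/216, min=3, spread=41/216
Step 4: max=41011/12960, min=1091/360, spread=347/2592
Step 5: max=2439737/777600, min=10957/3600, spread=2921/31104
Step 6: max=145796539/46656000, min=1321483/432000, spread=24611/373248
Step 7: max=8716802033/2799360000, min=29816741/9720000, spread=207329/4478976
Step 8: max=521914752451/167961600000, min=1594001599/518400000, spread=1746635/53747712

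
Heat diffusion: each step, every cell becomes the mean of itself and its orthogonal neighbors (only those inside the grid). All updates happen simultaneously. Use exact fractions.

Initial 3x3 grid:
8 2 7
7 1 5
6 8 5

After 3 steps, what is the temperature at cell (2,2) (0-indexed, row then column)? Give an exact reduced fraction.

Step 1: cell (2,2) = 6
Step 2: cell (2,2) = 31/6
Step 3: cell (2,2) = 1891/360
Full grid after step 3:
  2839/540 35021/7200 646/135
  38821/7200 15577/3000 35071/7200
  229/40 2147/400 1891/360

Answer: 1891/360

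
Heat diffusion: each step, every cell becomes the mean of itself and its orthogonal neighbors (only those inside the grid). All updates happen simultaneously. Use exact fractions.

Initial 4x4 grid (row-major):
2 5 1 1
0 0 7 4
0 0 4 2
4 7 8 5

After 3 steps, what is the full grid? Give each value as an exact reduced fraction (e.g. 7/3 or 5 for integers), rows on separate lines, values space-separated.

After step 1:
  7/3 2 7/2 2
  1/2 12/5 16/5 7/2
  1 11/5 21/5 15/4
  11/3 19/4 6 5
After step 2:
  29/18 307/120 107/40 3
  187/120 103/50 84/25 249/80
  221/120 291/100 387/100 329/80
  113/36 997/240 399/80 59/12
After step 3:
  1031/540 4007/1800 1739/600 703/240
  1591/900 1867/750 6031/2000 2717/800
  1063/450 17803/6000 481/125 9607/2400
  6577/2160 27343/7200 10757/2400 841/180

Answer: 1031/540 4007/1800 1739/600 703/240
1591/900 1867/750 6031/2000 2717/800
1063/450 17803/6000 481/125 9607/2400
6577/2160 27343/7200 10757/2400 841/180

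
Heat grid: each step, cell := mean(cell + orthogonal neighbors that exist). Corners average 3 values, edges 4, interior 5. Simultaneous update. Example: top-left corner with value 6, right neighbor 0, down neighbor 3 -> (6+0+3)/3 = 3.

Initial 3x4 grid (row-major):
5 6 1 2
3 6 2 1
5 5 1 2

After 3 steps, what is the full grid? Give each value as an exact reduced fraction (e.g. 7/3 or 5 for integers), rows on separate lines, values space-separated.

After step 1:
  14/3 9/2 11/4 4/3
  19/4 22/5 11/5 7/4
  13/3 17/4 5/2 4/3
After step 2:
  167/36 979/240 647/240 35/18
  363/80 201/50 68/25 397/240
  40/9 929/240 617/240 67/36
After step 3:
  1193/270 27781/7200 20591/7200 1133/540
  21169/4800 7691/2000 16393/6000 29447/14400
  4627/1080 26831/7200 19841/7200 2191/1080

Answer: 1193/270 27781/7200 20591/7200 1133/540
21169/4800 7691/2000 16393/6000 29447/14400
4627/1080 26831/7200 19841/7200 2191/1080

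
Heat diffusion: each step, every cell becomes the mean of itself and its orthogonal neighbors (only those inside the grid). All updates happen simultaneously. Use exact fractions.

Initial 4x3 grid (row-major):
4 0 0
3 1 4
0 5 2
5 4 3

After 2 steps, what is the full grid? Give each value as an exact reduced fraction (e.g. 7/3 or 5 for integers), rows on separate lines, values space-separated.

Answer: 67/36 451/240 13/9
611/240 2 551/240
213/80 16/5 213/80
7/2 253/80 43/12

Derivation:
After step 1:
  7/3 5/4 4/3
  2 13/5 7/4
  13/4 12/5 7/2
  3 17/4 3
After step 2:
  67/36 451/240 13/9
  611/240 2 551/240
  213/80 16/5 213/80
  7/2 253/80 43/12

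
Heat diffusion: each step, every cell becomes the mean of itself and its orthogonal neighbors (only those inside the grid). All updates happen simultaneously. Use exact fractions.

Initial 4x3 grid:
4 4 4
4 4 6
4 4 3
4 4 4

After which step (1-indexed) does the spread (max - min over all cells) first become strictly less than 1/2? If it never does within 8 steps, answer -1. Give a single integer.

Answer: 3

Derivation:
Step 1: max=14/3, min=11/3, spread=1
Step 2: max=527/120, min=58/15, spread=21/40
Step 3: max=4667/1080, min=709/180, spread=413/1080
  -> spread < 1/2 first at step 3
Step 4: max=136961/32400, min=214141/54000, spread=21191/81000
Step 5: max=4092167/972000, min=143431/36000, spread=21953/97200
Step 6: max=60870517/14580000, min=38967203/9720000, spread=193577/1166400
Step 7: max=909872507/218700000, min=2343662777/583200000, spread=9919669/69984000
Step 8: max=217496264377/52488000000, min=47037687431/11664000000, spread=18645347/167961600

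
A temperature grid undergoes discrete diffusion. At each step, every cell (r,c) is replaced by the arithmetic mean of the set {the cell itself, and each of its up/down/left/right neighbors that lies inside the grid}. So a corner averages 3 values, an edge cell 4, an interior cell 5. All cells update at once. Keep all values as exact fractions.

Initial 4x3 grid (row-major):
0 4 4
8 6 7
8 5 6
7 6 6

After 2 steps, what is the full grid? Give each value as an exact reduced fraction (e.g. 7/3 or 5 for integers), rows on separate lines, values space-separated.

Answer: 13/3 37/8 19/4
45/8 539/100 91/16
257/40 156/25 479/80
20/3 63/10 6

Derivation:
After step 1:
  4 7/2 5
  11/2 6 23/4
  7 31/5 6
  7 6 6
After step 2:
  13/3 37/8 19/4
  45/8 539/100 91/16
  257/40 156/25 479/80
  20/3 63/10 6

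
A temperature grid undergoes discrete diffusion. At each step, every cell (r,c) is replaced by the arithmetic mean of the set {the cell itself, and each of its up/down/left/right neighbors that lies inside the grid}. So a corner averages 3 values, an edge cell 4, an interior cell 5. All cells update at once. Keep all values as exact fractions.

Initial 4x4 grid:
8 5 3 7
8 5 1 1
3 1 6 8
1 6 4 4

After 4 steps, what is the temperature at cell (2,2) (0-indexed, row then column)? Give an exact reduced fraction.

Step 1: cell (2,2) = 4
Step 2: cell (2,2) = 423/100
Step 3: cell (2,2) = 3109/750
Step 4: cell (2,2) = 23851/5625
Full grid after step 4:
  55069/10800 38029/8000 186659/43200 266347/64800
  339361/72000 135457/30000 758269/180000 90037/21600
  182167/43200 738329/180000 23851/5625 468409/108000
  249887/64800 86441/21600 457309/108000 72731/16200

Answer: 23851/5625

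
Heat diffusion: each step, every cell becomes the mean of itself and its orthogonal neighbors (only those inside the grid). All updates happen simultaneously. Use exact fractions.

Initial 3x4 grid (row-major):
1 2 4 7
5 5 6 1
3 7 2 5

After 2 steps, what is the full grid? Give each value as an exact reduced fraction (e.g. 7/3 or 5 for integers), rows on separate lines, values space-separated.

Answer: 55/18 185/48 307/80 9/2
97/24 387/100 231/50 901/240
17/4 77/16 931/240 149/36

Derivation:
After step 1:
  8/3 3 19/4 4
  7/2 5 18/5 19/4
  5 17/4 5 8/3
After step 2:
  55/18 185/48 307/80 9/2
  97/24 387/100 231/50 901/240
  17/4 77/16 931/240 149/36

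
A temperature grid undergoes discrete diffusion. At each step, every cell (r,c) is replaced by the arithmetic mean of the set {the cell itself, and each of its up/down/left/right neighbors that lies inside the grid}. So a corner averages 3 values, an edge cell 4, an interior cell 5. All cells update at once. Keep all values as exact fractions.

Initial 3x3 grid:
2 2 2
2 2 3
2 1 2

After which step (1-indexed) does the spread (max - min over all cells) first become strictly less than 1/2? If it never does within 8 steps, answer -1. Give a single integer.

Step 1: max=7/3, min=5/3, spread=2/3
Step 2: max=79/36, min=65/36, spread=7/18
  -> spread < 1/2 first at step 2
Step 3: max=925/432, min=803/432, spread=61/216
Step 4: max=10879/5184, min=9857/5184, spread=511/2592
Step 5: max=128725/62208, min=120107/62208, spread=4309/31104
Step 6: max=1529287/746496, min=1456697/746496, spread=36295/373248
Step 7: max=18221677/8957952, min=17610131/8957952, spread=305773/4478976
Step 8: max=217566799/107495424, min=212414897/107495424, spread=2575951/53747712

Answer: 2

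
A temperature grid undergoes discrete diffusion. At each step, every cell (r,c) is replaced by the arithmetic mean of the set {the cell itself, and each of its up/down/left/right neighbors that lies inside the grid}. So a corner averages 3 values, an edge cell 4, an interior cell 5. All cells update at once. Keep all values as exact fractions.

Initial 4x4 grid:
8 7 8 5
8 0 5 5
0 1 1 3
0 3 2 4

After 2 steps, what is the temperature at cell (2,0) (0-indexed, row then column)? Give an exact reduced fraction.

Answer: 33/16

Derivation:
Step 1: cell (2,0) = 9/4
Step 2: cell (2,0) = 33/16
Full grid after step 2:
  209/36 179/30 109/20 67/12
  1087/240 15/4 423/100 351/80
  33/16 227/100 259/100 263/80
  19/12 3/2 47/20 35/12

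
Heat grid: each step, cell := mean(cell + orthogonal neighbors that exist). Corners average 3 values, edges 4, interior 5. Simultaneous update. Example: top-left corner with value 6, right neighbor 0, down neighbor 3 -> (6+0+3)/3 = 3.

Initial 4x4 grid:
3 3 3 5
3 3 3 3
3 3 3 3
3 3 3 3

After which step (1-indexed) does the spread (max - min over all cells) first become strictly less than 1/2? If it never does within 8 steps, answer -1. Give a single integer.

Answer: 3

Derivation:
Step 1: max=11/3, min=3, spread=2/3
Step 2: max=32/9, min=3, spread=5/9
Step 3: max=365/108, min=3, spread=41/108
  -> spread < 1/2 first at step 3
Step 4: max=10763/3240, min=3, spread=1043/3240
Step 5: max=317153/97200, min=3, spread=25553/97200
Step 6: max=9419459/2916000, min=27079/9000, spread=645863/2916000
Step 7: max=280081691/87480000, min=180971/60000, spread=16225973/87480000
Step 8: max=8350677983/2624400000, min=81701/27000, spread=409340783/2624400000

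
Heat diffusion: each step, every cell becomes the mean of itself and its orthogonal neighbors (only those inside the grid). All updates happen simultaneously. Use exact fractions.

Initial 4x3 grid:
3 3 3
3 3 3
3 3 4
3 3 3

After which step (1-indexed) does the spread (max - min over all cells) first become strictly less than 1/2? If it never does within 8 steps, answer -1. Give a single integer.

Step 1: max=10/3, min=3, spread=1/3
  -> spread < 1/2 first at step 1
Step 2: max=391/120, min=3, spread=31/120
Step 3: max=3451/1080, min=3, spread=211/1080
Step 4: max=340897/108000, min=5447/1800, spread=14077/108000
Step 5: max=3056407/972000, min=327683/108000, spread=5363/48600
Step 6: max=91220809/29160000, min=182869/60000, spread=93859/1166400
Step 7: max=5459074481/1749600000, min=296936467/97200000, spread=4568723/69984000
Step 8: max=326708435629/104976000000, min=8929618889/2916000000, spread=8387449/167961600

Answer: 1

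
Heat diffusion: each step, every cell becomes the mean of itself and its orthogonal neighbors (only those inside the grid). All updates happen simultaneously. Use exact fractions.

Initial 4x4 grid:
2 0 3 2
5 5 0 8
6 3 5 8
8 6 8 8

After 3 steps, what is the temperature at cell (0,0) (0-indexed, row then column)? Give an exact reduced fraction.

Answer: 6491/2160

Derivation:
Step 1: cell (0,0) = 7/3
Step 2: cell (0,0) = 28/9
Step 3: cell (0,0) = 6491/2160
Full grid after step 3:
  6491/2160 21803/7200 21731/7200 4141/1080
  14419/3600 21557/6000 12583/3000 32471/7200
  18107/3600 1933/375 2119/400 2897/480
  319/54 21227/3600 511/80 4781/720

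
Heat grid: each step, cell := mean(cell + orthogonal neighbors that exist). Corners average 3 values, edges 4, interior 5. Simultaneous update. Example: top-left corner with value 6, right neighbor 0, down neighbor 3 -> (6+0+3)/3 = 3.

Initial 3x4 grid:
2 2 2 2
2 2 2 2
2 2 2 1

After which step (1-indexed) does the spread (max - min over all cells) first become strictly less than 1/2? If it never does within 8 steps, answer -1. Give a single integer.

Answer: 1

Derivation:
Step 1: max=2, min=5/3, spread=1/3
  -> spread < 1/2 first at step 1
Step 2: max=2, min=31/18, spread=5/18
Step 3: max=2, min=391/216, spread=41/216
Step 4: max=2, min=47623/25920, spread=4217/25920
Step 5: max=14321/7200, min=2901251/1555200, spread=38417/311040
Step 6: max=285403/144000, min=175423789/93312000, spread=1903471/18662400
Step 7: max=8524241/4320000, min=10596450911/5598720000, spread=18038617/223948800
Step 8: max=764673241/388800000, min=638578217149/335923200000, spread=883978523/13436928000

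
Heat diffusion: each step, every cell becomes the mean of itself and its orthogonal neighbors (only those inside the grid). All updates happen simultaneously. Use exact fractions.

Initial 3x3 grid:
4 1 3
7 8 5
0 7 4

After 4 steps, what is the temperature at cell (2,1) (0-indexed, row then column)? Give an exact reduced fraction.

Answer: 466261/96000

Derivation:
Step 1: cell (2,1) = 19/4
Step 2: cell (2,1) = 407/80
Step 3: cell (2,1) = 7863/1600
Step 4: cell (2,1) = 466261/96000
Full grid after step 4:
  191899/43200 106159/24000 47681/10800
  4014349/864000 92841/20000 502153/108000
  311161/64800 466261/96000 626797/129600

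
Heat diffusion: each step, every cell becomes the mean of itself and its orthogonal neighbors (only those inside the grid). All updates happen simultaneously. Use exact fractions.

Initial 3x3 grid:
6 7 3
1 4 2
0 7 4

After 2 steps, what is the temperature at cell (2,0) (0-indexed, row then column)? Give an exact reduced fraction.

Step 1: cell (2,0) = 8/3
Step 2: cell (2,0) = 55/18
Full grid after step 2:
  149/36 67/15 49/12
  857/240 379/100 947/240
  55/18 299/80 34/9

Answer: 55/18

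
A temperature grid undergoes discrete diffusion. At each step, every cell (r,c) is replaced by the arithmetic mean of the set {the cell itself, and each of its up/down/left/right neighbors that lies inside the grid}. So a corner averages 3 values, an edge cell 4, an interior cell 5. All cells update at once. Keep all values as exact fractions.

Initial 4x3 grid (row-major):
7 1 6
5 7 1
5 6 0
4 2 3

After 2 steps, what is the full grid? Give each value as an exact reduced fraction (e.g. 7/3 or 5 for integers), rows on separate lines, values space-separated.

After step 1:
  13/3 21/4 8/3
  6 4 7/2
  5 4 5/2
  11/3 15/4 5/3
After step 2:
  187/36 65/16 137/36
  29/6 91/20 19/6
  14/3 77/20 35/12
  149/36 157/48 95/36

Answer: 187/36 65/16 137/36
29/6 91/20 19/6
14/3 77/20 35/12
149/36 157/48 95/36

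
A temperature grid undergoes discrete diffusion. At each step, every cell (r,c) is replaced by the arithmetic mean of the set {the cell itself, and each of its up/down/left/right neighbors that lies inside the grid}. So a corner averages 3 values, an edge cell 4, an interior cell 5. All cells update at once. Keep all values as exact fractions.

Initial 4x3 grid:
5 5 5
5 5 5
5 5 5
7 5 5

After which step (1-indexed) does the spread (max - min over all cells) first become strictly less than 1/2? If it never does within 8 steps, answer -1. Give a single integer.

Answer: 3

Derivation:
Step 1: max=17/3, min=5, spread=2/3
Step 2: max=50/9, min=5, spread=5/9
Step 3: max=581/108, min=5, spread=41/108
  -> spread < 1/2 first at step 3
Step 4: max=69017/12960, min=5, spread=4217/12960
Step 5: max=4097149/777600, min=18079/3600, spread=38417/155520
Step 6: max=244480211/46656000, min=362597/72000, spread=1903471/9331200
Step 7: max=14597789089/2799360000, min=10915759/2160000, spread=18038617/111974400
Step 8: max=873076182851/167961600000, min=984926759/194400000, spread=883978523/6718464000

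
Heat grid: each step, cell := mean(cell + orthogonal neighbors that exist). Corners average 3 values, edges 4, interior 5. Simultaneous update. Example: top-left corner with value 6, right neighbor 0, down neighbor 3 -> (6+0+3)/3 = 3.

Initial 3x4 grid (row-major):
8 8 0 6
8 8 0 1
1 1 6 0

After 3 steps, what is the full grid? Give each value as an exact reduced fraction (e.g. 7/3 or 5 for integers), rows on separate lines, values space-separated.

Answer: 865/144 157/30 535/144 1237/432
15677/2880 2717/600 1001/300 1415/576
493/108 5641/1440 809/288 509/216

Derivation:
After step 1:
  8 6 7/2 7/3
  25/4 5 3 7/4
  10/3 4 7/4 7/3
After step 2:
  27/4 45/8 89/24 91/36
  271/48 97/20 3 113/48
  163/36 169/48 133/48 35/18
After step 3:
  865/144 157/30 535/144 1237/432
  15677/2880 2717/600 1001/300 1415/576
  493/108 5641/1440 809/288 509/216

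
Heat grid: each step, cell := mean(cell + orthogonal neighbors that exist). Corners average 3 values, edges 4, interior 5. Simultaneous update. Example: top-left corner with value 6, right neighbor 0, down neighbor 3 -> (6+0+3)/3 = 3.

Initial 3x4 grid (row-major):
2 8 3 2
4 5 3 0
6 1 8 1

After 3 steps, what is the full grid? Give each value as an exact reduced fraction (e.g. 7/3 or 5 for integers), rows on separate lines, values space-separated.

After step 1:
  14/3 9/2 4 5/3
  17/4 21/5 19/5 3/2
  11/3 5 13/4 3
After step 2:
  161/36 521/120 419/120 43/18
  1007/240 87/20 67/20 299/120
  155/36 967/240 301/80 31/12
After step 3:
  9367/2160 1499/360 2443/720 1507/540
  12473/2880 304/75 4187/1200 3893/1440
  4511/1080 5921/1440 549/160 707/240

Answer: 9367/2160 1499/360 2443/720 1507/540
12473/2880 304/75 4187/1200 3893/1440
4511/1080 5921/1440 549/160 707/240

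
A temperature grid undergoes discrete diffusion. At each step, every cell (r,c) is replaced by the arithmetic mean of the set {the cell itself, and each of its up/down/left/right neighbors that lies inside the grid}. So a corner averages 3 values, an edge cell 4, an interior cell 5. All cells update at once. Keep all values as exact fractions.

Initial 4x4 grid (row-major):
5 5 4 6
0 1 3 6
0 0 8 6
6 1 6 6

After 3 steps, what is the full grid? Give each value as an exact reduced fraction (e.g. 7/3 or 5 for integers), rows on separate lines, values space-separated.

After step 1:
  10/3 15/4 9/2 16/3
  3/2 9/5 22/5 21/4
  3/2 2 23/5 13/2
  7/3 13/4 21/4 6
After step 2:
  103/36 803/240 1079/240 181/36
  61/30 269/100 411/100 1289/240
  11/6 263/100 91/20 447/80
  85/36 77/24 191/40 71/12
After step 3:
  5933/2160 24107/7200 30563/7200 2681/540
  2119/900 17771/6000 1273/300 36173/7200
  1993/900 8947/3000 8661/2000 857/160
  533/216 11677/3600 369/80 3907/720

Answer: 5933/2160 24107/7200 30563/7200 2681/540
2119/900 17771/6000 1273/300 36173/7200
1993/900 8947/3000 8661/2000 857/160
533/216 11677/3600 369/80 3907/720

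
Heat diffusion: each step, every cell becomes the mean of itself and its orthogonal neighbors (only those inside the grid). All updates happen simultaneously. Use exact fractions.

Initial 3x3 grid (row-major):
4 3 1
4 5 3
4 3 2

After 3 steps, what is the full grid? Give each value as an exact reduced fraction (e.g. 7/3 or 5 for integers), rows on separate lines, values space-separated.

After step 1:
  11/3 13/4 7/3
  17/4 18/5 11/4
  11/3 7/2 8/3
After step 2:
  67/18 257/80 25/9
  911/240 347/100 227/80
  137/36 403/120 107/36
After step 3:
  3863/1080 5273/1600 1589/540
  53257/14400 20009/6000 4823/1600
  7891/2160 24491/7200 6601/2160

Answer: 3863/1080 5273/1600 1589/540
53257/14400 20009/6000 4823/1600
7891/2160 24491/7200 6601/2160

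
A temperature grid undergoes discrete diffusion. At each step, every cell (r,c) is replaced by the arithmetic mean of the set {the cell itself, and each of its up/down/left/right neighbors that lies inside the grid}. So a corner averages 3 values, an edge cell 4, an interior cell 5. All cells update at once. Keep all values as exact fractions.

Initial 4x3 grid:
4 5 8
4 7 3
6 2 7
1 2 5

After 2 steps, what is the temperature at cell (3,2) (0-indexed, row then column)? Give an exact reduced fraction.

Answer: 137/36

Derivation:
Step 1: cell (3,2) = 14/3
Step 2: cell (3,2) = 137/36
Full grid after step 2:
  187/36 149/30 211/36
  511/120 53/10 601/120
  163/40 19/5 599/120
  35/12 449/120 137/36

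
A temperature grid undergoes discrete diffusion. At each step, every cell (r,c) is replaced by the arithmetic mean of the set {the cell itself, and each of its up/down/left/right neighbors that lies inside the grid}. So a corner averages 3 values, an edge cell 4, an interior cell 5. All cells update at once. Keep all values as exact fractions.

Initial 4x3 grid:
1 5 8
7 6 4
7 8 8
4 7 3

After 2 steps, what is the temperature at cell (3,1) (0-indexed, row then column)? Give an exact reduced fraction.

Answer: 247/40

Derivation:
Step 1: cell (3,1) = 11/2
Step 2: cell (3,1) = 247/40
Full grid after step 2:
  175/36 21/4 103/18
  265/48 599/100 287/48
  499/80 619/100 509/80
  6 247/40 23/4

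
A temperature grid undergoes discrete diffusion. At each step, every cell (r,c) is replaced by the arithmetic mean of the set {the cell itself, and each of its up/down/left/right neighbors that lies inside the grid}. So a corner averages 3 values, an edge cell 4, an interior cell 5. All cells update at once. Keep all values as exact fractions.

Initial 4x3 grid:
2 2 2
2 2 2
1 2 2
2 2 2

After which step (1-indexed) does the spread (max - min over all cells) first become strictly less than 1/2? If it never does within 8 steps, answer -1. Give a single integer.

Answer: 1

Derivation:
Step 1: max=2, min=5/3, spread=1/3
  -> spread < 1/2 first at step 1
Step 2: max=2, min=209/120, spread=31/120
Step 3: max=2, min=1949/1080, spread=211/1080
Step 4: max=3553/1800, min=199103/108000, spread=14077/108000
Step 5: max=212317/108000, min=1803593/972000, spread=5363/48600
Step 6: max=117131/60000, min=54579191/29160000, spread=93859/1166400
Step 7: max=189063533/97200000, min=3288925519/1749600000, spread=4568723/69984000
Step 8: max=5650381111/2916000000, min=198171564371/104976000000, spread=8387449/167961600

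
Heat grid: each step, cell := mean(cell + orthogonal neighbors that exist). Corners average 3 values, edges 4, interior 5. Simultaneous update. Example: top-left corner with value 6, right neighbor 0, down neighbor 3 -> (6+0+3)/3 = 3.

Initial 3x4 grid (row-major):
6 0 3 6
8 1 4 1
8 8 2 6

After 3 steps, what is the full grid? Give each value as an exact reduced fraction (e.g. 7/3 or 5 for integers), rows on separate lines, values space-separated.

Answer: 4901/1080 26389/7200 24959/7200 1733/540
72023/14400 26947/6000 20897/6000 52813/14400
2077/360 11563/2400 10253/2400 661/180

Derivation:
After step 1:
  14/3 5/2 13/4 10/3
  23/4 21/5 11/5 17/4
  8 19/4 5 3
After step 2:
  155/36 877/240 677/240 65/18
  1357/240 97/25 189/50 767/240
  37/6 439/80 299/80 49/12
After step 3:
  4901/1080 26389/7200 24959/7200 1733/540
  72023/14400 26947/6000 20897/6000 52813/14400
  2077/360 11563/2400 10253/2400 661/180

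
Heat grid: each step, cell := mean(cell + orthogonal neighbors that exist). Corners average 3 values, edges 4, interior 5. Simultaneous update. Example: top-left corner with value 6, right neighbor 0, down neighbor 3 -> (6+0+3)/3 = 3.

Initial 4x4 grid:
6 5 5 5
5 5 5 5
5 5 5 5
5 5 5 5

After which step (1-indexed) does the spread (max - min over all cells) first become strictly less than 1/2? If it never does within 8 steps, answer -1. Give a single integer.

Step 1: max=16/3, min=5, spread=1/3
  -> spread < 1/2 first at step 1
Step 2: max=95/18, min=5, spread=5/18
Step 3: max=1121/216, min=5, spread=41/216
Step 4: max=33443/6480, min=5, spread=1043/6480
Step 5: max=997553/194400, min=5, spread=25553/194400
Step 6: max=29831459/5832000, min=90079/18000, spread=645863/5832000
Step 7: max=892441691/174960000, min=600971/120000, spread=16225973/174960000
Step 8: max=26721477983/5248800000, min=270701/54000, spread=409340783/5248800000

Answer: 1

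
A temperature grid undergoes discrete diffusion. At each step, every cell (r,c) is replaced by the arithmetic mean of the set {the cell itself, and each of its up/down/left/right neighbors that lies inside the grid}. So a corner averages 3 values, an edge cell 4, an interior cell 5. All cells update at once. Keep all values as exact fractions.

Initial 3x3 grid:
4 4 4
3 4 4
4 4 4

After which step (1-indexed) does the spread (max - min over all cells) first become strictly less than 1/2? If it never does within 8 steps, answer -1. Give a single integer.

Step 1: max=4, min=11/3, spread=1/3
  -> spread < 1/2 first at step 1
Step 2: max=4, min=893/240, spread=67/240
Step 3: max=793/200, min=8203/2160, spread=1807/10800
Step 4: max=21239/5400, min=3298037/864000, spread=33401/288000
Step 5: max=2116609/540000, min=29874067/7776000, spread=3025513/38880000
Step 6: max=112444051/28800000, min=11976673133/3110400000, spread=53531/995328
Step 7: max=30312883949/7776000000, min=720463074151/186624000000, spread=450953/11943936
Step 8: max=3631471389481/933120000000, min=43280856439397/11197440000000, spread=3799043/143327232

Answer: 1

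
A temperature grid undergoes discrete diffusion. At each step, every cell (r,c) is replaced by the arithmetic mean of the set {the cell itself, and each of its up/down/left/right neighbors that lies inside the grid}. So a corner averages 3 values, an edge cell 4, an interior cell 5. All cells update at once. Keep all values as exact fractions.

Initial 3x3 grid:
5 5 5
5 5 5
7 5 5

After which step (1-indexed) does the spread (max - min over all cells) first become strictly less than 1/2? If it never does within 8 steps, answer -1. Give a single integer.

Step 1: max=17/3, min=5, spread=2/3
Step 2: max=50/9, min=5, spread=5/9
Step 3: max=581/108, min=5, spread=41/108
  -> spread < 1/2 first at step 3
Step 4: max=34531/6480, min=911/180, spread=347/1296
Step 5: max=2050937/388800, min=9157/1800, spread=2921/15552
Step 6: max=122468539/23328000, min=1105483/216000, spread=24611/186624
Step 7: max=7317122033/1399680000, min=24956741/4860000, spread=207329/2239488
Step 8: max=437933952451/83980800000, min=1334801599/259200000, spread=1746635/26873856

Answer: 3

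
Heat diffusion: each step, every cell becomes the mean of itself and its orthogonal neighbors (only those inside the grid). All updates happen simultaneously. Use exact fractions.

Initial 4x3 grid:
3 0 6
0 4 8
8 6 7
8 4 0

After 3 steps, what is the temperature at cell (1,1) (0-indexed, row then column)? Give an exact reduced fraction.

Answer: 3149/750

Derivation:
Step 1: cell (1,1) = 18/5
Step 2: cell (1,1) = 453/100
Step 3: cell (1,1) = 3149/750
Full grid after step 3:
  1111/360 54173/14400 9211/2160
  9653/2400 3149/750 4373/900
  34879/7200 30347/6000 17627/3600
  11623/2160 36209/7200 2677/540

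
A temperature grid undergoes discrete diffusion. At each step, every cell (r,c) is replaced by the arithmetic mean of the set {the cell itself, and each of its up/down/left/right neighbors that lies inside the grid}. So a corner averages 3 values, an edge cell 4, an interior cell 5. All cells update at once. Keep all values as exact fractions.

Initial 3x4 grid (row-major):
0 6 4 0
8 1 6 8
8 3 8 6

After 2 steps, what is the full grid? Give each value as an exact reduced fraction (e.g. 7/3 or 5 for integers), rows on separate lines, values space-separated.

Answer: 35/9 973/240 323/80 13/3
401/80 111/25 499/100 163/30
187/36 1313/240 1409/240 217/36

Derivation:
After step 1:
  14/3 11/4 4 4
  17/4 24/5 27/5 5
  19/3 5 23/4 22/3
After step 2:
  35/9 973/240 323/80 13/3
  401/80 111/25 499/100 163/30
  187/36 1313/240 1409/240 217/36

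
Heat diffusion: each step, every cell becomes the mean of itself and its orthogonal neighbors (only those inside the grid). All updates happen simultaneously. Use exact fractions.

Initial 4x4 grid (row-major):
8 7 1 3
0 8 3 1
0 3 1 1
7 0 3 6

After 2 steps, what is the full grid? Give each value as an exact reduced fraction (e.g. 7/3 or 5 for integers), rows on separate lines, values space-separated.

After step 1:
  5 6 7/2 5/3
  4 21/5 14/5 2
  5/2 12/5 11/5 9/4
  7/3 13/4 5/2 10/3
After step 2:
  5 187/40 419/120 43/18
  157/40 97/25 147/50 523/240
  337/120 291/100 243/100 587/240
  97/36 629/240 677/240 97/36

Answer: 5 187/40 419/120 43/18
157/40 97/25 147/50 523/240
337/120 291/100 243/100 587/240
97/36 629/240 677/240 97/36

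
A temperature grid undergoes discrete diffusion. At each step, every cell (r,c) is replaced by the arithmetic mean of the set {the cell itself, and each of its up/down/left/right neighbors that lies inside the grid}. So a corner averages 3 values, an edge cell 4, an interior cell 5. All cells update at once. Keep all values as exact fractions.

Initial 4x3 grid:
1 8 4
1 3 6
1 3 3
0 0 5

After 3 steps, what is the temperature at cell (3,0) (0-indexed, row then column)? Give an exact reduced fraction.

Answer: 607/432

Derivation:
Step 1: cell (3,0) = 1/3
Step 2: cell (3,0) = 43/36
Step 3: cell (3,0) = 607/432
Full grid after step 3:
  7127/2160 13621/3600 1093/240
  17867/7200 2617/750 9389/2400
  13997/7200 1213/500 24397/7200
  607/432 2597/1200 1145/432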